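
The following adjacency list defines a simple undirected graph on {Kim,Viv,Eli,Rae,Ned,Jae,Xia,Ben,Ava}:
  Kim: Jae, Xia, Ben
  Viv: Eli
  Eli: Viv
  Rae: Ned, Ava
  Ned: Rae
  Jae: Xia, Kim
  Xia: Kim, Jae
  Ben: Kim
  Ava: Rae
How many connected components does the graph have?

3

Component: {Viv, Eli}
Component: {Rae, Ned, Ava}
Component: {Kim, Jae, Xia, Ben}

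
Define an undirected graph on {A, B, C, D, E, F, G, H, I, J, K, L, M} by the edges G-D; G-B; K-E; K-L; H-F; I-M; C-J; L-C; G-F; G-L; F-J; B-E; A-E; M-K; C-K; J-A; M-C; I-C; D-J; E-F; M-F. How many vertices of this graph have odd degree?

4

Degrees: A:2, B:2, C:5, D:2, E:4, F:5, G:4, H:1, I:2, J:4, K:4, L:3, M:4
Odd-degree vertices: C, F, H, L.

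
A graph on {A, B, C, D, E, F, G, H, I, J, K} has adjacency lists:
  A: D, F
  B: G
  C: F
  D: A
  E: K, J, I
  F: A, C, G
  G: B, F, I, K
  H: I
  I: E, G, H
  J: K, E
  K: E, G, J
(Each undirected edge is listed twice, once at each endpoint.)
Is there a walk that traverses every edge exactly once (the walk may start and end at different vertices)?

Degrees: A:2, B:1, C:1, D:1, E:3, F:3, G:4, H:1, I:3, J:2, K:3
Odd-degree vertices: B, C, D, E, F, H, I, K (8 total).
With 8 odd-degree vertices (more than two), no single trail can use every edge.

No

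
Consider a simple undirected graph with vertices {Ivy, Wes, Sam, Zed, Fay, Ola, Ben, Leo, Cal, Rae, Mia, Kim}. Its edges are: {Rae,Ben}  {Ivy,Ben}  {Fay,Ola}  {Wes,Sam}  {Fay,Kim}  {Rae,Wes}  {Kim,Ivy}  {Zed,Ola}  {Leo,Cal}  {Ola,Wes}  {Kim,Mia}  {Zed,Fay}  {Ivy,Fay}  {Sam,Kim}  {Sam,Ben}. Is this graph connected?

No

Component: {Leo, Cal}
Component: {Ivy, Wes, Sam, Zed, Fay, Ola, Ben, Rae, Mia, Kim}
No edge joins these 2 groups, so the graph is disconnected.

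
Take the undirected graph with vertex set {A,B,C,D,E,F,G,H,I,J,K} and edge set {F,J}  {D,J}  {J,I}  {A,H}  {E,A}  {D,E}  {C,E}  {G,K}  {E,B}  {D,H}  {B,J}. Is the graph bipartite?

Yes

A valid 2-coloring puts {E, H, J, K} on one side and {A, B, C, D, F, G, I} on the other; every edge crosses between the two sides.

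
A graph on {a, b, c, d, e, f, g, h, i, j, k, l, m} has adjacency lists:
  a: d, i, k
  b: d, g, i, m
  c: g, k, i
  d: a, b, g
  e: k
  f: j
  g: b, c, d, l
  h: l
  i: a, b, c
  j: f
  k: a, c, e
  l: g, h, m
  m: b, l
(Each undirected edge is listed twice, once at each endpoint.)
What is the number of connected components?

Component: {f, j}
Component: {a, b, c, d, e, g, h, i, k, l, m}

2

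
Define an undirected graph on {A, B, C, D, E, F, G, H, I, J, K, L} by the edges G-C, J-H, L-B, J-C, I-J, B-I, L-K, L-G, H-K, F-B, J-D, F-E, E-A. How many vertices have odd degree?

Degrees: A:1, B:3, C:2, D:1, E:2, F:2, G:2, H:2, I:2, J:4, K:2, L:3
Odd-degree vertices: A, B, D, L.

4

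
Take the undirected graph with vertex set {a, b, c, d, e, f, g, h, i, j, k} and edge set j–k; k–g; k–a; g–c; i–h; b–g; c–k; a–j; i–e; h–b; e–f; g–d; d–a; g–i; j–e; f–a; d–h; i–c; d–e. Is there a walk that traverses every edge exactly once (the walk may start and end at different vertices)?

Degrees: a:4, b:2, c:3, d:4, e:4, f:2, g:5, h:3, i:4, j:3, k:4
Odd-degree vertices: c, g, h, j (4 total).
With 4 odd-degree vertices (more than two), no single trail can use every edge.

No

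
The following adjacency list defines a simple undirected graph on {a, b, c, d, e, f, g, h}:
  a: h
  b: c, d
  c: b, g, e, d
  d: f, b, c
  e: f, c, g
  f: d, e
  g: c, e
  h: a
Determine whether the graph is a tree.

No

The graph has 8 vertices and 9 edges.
It splits into 2 components, so it cannot be a tree.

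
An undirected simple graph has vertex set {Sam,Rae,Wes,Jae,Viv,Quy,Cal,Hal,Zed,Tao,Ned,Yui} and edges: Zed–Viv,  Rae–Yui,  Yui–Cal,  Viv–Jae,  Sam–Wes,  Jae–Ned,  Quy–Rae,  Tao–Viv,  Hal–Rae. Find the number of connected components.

Component: {Sam, Wes}
Component: {Rae, Quy, Cal, Hal, Yui}
Component: {Jae, Viv, Zed, Tao, Ned}

3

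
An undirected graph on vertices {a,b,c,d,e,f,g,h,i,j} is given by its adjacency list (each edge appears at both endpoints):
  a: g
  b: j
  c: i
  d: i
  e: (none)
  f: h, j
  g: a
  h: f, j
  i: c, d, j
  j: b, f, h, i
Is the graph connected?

Component: {e}
Component: {a, g}
Component: {b, c, d, f, h, i, j}
No edge joins these 3 groups, so the graph is disconnected.

No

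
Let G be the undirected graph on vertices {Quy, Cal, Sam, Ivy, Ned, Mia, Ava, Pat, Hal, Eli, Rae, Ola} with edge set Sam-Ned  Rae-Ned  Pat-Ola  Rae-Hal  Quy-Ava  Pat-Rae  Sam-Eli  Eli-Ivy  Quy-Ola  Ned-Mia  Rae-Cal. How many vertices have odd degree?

Degrees: Quy:2, Cal:1, Sam:2, Ivy:1, Ned:3, Mia:1, Ava:1, Pat:2, Hal:1, Eli:2, Rae:4, Ola:2
Odd-degree vertices: Cal, Ivy, Ned, Mia, Ava, Hal.

6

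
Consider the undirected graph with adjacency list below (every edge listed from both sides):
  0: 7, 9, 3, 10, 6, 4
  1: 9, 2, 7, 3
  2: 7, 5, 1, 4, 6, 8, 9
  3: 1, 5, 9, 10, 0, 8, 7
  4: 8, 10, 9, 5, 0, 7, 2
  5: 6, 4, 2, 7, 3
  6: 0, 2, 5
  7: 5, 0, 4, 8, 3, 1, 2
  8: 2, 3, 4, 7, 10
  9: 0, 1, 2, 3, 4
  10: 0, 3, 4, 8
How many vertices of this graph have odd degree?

8

Degrees: 0:6, 1:4, 2:7, 3:7, 4:7, 5:5, 6:3, 7:7, 8:5, 9:5, 10:4
Odd-degree vertices: 2, 3, 4, 5, 6, 7, 8, 9.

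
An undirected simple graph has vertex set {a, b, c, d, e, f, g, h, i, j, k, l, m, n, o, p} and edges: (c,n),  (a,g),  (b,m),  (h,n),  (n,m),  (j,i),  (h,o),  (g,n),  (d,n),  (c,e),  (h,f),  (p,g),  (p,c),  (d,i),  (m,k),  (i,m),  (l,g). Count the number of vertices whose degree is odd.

12

Degrees: a:1, b:1, c:3, d:2, e:1, f:1, g:4, h:3, i:3, j:1, k:1, l:1, m:4, n:5, o:1, p:2
Odd-degree vertices: a, b, c, e, f, h, i, j, k, l, n, o.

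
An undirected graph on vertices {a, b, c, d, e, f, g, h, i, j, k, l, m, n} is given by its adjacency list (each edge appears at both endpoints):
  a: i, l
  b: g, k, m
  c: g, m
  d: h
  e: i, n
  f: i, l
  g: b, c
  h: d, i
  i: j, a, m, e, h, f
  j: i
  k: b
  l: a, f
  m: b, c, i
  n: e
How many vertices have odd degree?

6

Degrees: a:2, b:3, c:2, d:1, e:2, f:2, g:2, h:2, i:6, j:1, k:1, l:2, m:3, n:1
Odd-degree vertices: b, d, j, k, m, n.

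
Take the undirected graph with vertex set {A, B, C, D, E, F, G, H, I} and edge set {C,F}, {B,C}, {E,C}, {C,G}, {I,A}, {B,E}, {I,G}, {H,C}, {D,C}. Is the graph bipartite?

B-E-C-B is an odd cycle (length 3), and a bipartite graph can contain only even cycles.

No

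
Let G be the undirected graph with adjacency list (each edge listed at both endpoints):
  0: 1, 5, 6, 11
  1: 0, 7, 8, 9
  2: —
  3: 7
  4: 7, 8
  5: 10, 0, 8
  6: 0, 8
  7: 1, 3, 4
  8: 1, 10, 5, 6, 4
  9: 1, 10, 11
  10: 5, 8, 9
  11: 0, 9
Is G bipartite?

No

The cycle 5-10-8-5 has length 3, which is odd, so the graph is not bipartite.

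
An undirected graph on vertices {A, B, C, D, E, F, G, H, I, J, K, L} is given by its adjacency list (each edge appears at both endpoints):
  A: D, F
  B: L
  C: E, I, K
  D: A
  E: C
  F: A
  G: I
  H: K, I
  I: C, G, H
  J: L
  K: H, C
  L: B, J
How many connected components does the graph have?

Component: {A, D, F}
Component: {B, J, L}
Component: {C, E, G, H, I, K}

3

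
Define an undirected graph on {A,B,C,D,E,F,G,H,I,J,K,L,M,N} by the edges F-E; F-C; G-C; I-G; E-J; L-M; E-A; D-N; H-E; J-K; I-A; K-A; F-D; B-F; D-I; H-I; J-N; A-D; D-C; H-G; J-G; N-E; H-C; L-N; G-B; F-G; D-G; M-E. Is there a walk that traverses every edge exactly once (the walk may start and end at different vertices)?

Degrees: A:4, B:2, C:4, D:6, E:6, F:5, G:7, H:4, I:4, J:4, K:2, L:2, M:2, N:4
Odd-degree vertices: F, G (2 total).
The non-isolated vertices are connected and exactly 2 have odd degree, so an Eulerian trail exists (from F to G).

Yes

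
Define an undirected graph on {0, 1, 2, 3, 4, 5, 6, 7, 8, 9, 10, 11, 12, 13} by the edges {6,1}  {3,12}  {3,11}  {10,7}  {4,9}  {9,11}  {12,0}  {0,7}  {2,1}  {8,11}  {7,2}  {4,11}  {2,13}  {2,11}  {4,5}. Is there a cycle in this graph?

The graph has 14 vertices, 15 edges, and 1 connected component.
One cycle is 0-7-2-11-3-12-0.

Yes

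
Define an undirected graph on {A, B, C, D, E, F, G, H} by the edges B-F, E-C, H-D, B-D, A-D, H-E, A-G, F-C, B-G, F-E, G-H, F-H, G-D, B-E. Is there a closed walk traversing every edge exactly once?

Yes

Degrees: A:2, B:4, C:2, D:4, E:4, F:4, G:4, H:4
All degrees are even and the non-isolated vertices are connected — an Eulerian circuit exists.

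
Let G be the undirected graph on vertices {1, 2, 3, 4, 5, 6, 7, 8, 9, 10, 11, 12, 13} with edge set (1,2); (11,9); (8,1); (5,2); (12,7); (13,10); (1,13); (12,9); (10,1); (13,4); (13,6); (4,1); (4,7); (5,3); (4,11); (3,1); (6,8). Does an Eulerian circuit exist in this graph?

Degrees: 1:6, 2:2, 3:2, 4:4, 5:2, 6:2, 7:2, 8:2, 9:2, 10:2, 11:2, 12:2, 13:4
Every vertex has even degree and the edges form a single connected piece, so an Eulerian circuit exists.

Yes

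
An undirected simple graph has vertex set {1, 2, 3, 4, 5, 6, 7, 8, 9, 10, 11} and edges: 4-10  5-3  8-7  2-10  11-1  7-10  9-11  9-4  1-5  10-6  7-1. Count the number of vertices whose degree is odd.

6

Degrees: 1:3, 2:1, 3:1, 4:2, 5:2, 6:1, 7:3, 8:1, 9:2, 10:4, 11:2
Odd-degree vertices: 1, 2, 3, 6, 7, 8.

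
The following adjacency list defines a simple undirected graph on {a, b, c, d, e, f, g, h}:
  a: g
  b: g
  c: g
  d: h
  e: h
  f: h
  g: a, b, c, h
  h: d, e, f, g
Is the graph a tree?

Yes

|V| = 8, |E| = 7.
Connected and |E| = |V| - 1, which characterizes a tree.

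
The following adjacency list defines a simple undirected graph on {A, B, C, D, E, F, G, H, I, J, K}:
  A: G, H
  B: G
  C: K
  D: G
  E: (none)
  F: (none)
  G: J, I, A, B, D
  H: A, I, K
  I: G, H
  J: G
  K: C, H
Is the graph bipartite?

Yes

Partition the vertices as {C, E, F, G, H} vs {A, B, D, I, J, K}. Each listed edge has one endpoint in each part, so the graph is bipartite.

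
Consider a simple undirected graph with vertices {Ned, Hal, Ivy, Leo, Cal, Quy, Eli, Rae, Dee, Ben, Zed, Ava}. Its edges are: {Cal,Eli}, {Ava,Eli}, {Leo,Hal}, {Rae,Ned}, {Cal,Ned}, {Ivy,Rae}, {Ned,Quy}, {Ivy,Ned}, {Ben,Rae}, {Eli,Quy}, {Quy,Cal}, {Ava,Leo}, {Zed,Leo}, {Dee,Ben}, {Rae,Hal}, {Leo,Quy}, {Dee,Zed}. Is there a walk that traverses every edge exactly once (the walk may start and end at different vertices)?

Yes

Degrees: Ned:4, Hal:2, Ivy:2, Leo:4, Cal:3, Quy:4, Eli:3, Rae:4, Dee:2, Ben:2, Zed:2, Ava:2
Odd-degree vertices: Cal, Eli (2 total).
The non-isolated vertices are connected and exactly 2 have odd degree, so an Eulerian trail exists (from Cal to Eli).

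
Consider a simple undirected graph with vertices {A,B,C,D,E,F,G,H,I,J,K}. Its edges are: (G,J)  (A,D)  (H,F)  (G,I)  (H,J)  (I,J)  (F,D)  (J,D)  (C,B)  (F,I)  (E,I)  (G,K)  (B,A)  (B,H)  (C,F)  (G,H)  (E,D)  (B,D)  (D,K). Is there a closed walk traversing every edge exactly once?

Degrees: A:2, B:4, C:2, D:6, E:2, F:4, G:4, H:4, I:4, J:4, K:2
All degrees are even and the non-isolated vertices are connected — an Eulerian circuit exists.

Yes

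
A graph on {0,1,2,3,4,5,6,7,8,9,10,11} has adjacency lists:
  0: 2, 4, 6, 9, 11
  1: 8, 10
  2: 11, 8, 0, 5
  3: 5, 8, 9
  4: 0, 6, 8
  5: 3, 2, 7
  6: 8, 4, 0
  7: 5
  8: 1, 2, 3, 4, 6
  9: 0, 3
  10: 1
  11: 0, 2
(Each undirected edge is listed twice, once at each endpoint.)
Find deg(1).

Neighbors of 1: 8, 10.

2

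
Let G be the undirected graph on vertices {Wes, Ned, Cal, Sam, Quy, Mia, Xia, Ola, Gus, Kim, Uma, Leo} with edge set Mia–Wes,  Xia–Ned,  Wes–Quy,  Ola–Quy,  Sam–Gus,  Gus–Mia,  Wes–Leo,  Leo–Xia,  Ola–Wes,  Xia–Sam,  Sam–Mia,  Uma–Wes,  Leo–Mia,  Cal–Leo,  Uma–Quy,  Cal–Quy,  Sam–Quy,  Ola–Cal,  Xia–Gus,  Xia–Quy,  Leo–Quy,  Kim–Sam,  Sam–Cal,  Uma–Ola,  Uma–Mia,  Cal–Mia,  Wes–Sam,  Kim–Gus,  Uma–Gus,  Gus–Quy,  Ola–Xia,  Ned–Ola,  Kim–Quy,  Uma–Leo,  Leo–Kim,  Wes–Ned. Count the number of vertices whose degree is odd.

6

Degrees: Wes:7, Ned:3, Cal:5, Sam:7, Quy:9, Mia:6, Xia:6, Ola:6, Gus:6, Kim:4, Uma:6, Leo:7
Odd-degree vertices: Wes, Ned, Cal, Sam, Quy, Leo.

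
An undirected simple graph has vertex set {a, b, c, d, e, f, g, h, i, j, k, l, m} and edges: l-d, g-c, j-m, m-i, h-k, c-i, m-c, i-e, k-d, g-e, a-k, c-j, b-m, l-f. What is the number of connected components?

Component: {a, d, f, h, k, l}
Component: {b, c, e, g, i, j, m}

2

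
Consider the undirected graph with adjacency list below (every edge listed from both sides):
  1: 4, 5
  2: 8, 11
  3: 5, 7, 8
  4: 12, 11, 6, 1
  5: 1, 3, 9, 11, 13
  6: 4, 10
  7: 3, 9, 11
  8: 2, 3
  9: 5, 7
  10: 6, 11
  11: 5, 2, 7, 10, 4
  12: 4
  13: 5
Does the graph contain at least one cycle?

The graph has 13 vertices, 17 edges, and 1 connected component.
Since 17 > 13 - 1, a cycle must exist; for instance 11-5-3-7-11.

Yes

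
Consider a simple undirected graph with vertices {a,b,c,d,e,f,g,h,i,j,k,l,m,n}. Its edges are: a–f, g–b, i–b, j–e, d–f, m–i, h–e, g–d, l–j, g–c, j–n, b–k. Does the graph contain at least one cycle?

No

|V| = 14, |E| = 12, number of components = 2.
A forest on 14 vertices with 2 components has exactly 12 edges, which matches — so no cycle.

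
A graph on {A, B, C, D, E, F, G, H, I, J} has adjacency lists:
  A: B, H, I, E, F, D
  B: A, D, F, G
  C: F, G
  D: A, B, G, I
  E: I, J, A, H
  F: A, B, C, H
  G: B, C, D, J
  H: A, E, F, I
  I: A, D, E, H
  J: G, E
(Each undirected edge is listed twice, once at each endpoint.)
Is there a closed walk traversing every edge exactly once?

Yes

Degrees: A:6, B:4, C:2, D:4, E:4, F:4, G:4, H:4, I:4, J:2
All degrees are even and the non-isolated vertices are connected — an Eulerian circuit exists.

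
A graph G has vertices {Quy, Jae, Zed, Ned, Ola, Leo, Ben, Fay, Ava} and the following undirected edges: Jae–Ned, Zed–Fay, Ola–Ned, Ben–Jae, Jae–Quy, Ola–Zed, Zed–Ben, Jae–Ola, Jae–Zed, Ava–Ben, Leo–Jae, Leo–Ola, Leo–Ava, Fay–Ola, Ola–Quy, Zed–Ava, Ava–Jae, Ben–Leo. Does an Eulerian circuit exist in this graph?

Degrees: Quy:2, Jae:7, Zed:5, Ned:2, Ola:6, Leo:4, Ben:4, Fay:2, Ava:4
Jae, Zed have odd degree; an Eulerian circuit needs every degree to be even, so none exists.

No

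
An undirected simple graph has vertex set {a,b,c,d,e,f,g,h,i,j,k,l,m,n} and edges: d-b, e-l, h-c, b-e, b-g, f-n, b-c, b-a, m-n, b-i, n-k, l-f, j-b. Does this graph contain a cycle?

The graph has 14 vertices, 13 edges, and 1 connected component.
Since 13 = 14 - 1, the graph is a forest and contains no cycle.

No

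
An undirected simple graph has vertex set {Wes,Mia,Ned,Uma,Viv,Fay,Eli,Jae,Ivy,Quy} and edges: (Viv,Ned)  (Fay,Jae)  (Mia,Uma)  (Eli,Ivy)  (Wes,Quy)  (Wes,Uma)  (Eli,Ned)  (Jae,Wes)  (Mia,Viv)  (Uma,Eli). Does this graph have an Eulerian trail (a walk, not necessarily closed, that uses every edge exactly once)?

No

Degrees: Wes:3, Mia:2, Ned:2, Uma:3, Viv:2, Fay:1, Eli:3, Jae:2, Ivy:1, Quy:1
Odd-degree vertices: Wes, Uma, Fay, Eli, Ivy, Quy (6 total).
With 6 odd-degree vertices (more than two), no single trail can use every edge.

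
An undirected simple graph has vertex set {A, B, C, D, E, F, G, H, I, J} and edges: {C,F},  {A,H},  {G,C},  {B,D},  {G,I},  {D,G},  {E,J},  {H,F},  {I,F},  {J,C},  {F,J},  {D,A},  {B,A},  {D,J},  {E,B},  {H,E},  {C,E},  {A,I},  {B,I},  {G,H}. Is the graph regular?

Yes

Degrees: A:4, B:4, C:4, D:4, E:4, F:4, G:4, H:4, I:4, J:4
All degrees equal 4; the graph is regular.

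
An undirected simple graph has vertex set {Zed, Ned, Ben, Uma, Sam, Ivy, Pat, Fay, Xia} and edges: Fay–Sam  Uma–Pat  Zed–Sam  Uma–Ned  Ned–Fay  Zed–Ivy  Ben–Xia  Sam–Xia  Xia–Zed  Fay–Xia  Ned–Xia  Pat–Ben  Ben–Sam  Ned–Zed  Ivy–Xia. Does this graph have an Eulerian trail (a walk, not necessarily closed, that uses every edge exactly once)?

Degrees: Zed:4, Ned:4, Ben:3, Uma:2, Sam:4, Ivy:2, Pat:2, Fay:3, Xia:6
Odd-degree vertices: Ben, Fay (2 total).
With 2 odd-degree vertices and all edges in one connected piece, an Eulerian trail exists (from Ben to Fay).

Yes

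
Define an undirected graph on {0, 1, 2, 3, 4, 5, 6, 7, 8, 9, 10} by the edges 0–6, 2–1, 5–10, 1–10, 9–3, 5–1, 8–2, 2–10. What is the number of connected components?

5

Component: {4}
Component: {7}
Component: {0, 6}
Component: {3, 9}
Component: {1, 2, 5, 8, 10}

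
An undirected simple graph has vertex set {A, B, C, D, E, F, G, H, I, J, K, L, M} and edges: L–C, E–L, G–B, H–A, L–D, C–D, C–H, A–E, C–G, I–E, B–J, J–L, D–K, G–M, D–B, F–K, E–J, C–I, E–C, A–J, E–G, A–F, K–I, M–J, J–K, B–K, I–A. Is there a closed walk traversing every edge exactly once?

No

Degrees: A:5, B:4, C:6, D:4, E:6, F:2, G:4, H:2, I:4, J:6, K:5, L:4, M:2
A, K have odd degree; an Eulerian circuit needs every degree to be even, so none exists.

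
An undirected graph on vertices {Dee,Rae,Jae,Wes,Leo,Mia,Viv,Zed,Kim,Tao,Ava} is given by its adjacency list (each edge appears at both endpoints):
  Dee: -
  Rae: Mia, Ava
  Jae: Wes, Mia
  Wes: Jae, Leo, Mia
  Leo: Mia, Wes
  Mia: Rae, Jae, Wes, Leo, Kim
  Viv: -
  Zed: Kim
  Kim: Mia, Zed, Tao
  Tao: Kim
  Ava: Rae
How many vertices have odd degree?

Degrees: Dee:0, Rae:2, Jae:2, Wes:3, Leo:2, Mia:5, Viv:0, Zed:1, Kim:3, Tao:1, Ava:1
Odd-degree vertices: Wes, Mia, Zed, Kim, Tao, Ava.

6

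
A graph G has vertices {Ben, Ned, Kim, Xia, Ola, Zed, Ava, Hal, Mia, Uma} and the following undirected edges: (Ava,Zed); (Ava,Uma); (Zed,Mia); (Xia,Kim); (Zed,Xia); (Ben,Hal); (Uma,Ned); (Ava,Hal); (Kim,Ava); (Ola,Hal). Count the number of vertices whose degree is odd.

6

Degrees: Ben:1, Ned:1, Kim:2, Xia:2, Ola:1, Zed:3, Ava:4, Hal:3, Mia:1, Uma:2
Odd-degree vertices: Ben, Ned, Ola, Zed, Hal, Mia.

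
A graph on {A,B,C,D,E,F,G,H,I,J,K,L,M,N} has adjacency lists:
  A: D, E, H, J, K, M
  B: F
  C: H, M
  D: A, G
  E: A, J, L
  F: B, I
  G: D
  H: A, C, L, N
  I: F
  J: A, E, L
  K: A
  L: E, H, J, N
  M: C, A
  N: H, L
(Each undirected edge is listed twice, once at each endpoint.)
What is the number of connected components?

2

Component: {B, F, I}
Component: {A, C, D, E, G, H, J, K, L, M, N}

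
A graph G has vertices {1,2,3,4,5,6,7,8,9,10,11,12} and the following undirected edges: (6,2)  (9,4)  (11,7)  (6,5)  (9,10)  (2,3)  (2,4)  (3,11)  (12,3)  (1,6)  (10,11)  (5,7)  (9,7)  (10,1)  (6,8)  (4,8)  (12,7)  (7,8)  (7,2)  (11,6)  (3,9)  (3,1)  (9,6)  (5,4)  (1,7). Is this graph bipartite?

A valid 2-coloring puts {3, 4, 6, 7, 10} on one side and {1, 2, 5, 8, 9, 11, 12} on the other; every edge crosses between the two sides.

Yes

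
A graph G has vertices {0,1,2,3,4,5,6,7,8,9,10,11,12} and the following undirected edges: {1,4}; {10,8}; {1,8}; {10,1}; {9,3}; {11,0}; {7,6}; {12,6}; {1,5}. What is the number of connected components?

5

Component: {2}
Component: {0, 11}
Component: {3, 9}
Component: {6, 7, 12}
Component: {1, 4, 5, 8, 10}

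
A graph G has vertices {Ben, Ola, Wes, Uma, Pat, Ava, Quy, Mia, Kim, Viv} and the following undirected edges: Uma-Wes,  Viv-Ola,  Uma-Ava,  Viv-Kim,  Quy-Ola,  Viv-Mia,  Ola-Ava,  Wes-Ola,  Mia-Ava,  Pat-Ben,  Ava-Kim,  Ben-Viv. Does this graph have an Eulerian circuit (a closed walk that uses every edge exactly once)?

No

Degrees: Ben:2, Ola:4, Wes:2, Uma:2, Pat:1, Ava:4, Quy:1, Mia:2, Kim:2, Viv:4
Pat, Quy have odd degree; an Eulerian circuit needs every degree to be even, so none exists.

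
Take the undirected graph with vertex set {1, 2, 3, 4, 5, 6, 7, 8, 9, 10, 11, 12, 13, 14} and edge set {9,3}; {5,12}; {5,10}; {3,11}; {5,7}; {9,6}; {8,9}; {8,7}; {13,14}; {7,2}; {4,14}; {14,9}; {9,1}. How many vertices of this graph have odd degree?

Degrees: 1:1, 2:1, 3:2, 4:1, 5:3, 6:1, 7:3, 8:2, 9:5, 10:1, 11:1, 12:1, 13:1, 14:3
Odd-degree vertices: 1, 2, 4, 5, 6, 7, 9, 10, 11, 12, 13, 14.

12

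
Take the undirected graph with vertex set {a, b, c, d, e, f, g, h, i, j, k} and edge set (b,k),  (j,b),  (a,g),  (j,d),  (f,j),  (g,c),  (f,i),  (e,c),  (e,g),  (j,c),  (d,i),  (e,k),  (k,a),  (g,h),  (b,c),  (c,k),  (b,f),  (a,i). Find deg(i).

3

Neighbors of i: a, d, f.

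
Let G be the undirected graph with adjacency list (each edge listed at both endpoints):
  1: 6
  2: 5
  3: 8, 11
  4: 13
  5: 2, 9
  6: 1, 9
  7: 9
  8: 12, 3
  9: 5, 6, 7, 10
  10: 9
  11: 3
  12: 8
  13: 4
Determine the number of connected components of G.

3

Component: {4, 13}
Component: {3, 8, 11, 12}
Component: {1, 2, 5, 6, 7, 9, 10}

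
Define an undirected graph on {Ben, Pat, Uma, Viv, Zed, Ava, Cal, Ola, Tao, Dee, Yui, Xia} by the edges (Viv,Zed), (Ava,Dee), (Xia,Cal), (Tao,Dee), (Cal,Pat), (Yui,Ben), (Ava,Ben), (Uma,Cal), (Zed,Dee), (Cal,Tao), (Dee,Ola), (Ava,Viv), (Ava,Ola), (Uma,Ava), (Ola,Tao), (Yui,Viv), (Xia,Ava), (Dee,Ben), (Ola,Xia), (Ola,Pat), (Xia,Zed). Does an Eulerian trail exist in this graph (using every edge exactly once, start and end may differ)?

Degrees: Ben:3, Pat:2, Uma:2, Viv:3, Zed:3, Ava:6, Cal:4, Ola:5, Tao:3, Dee:5, Yui:2, Xia:4
Odd-degree vertices: Ben, Viv, Zed, Ola, Tao, Dee (6 total).
An Eulerian trail requires 0 or 2 odd-degree vertices; here there are 6.

No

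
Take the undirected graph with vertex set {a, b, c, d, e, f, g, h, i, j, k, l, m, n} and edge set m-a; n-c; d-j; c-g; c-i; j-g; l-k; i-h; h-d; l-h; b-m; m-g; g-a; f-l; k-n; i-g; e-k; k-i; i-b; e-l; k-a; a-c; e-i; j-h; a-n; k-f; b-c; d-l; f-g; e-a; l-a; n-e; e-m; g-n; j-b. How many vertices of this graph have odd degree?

Degrees: a:7, b:4, c:5, d:3, e:6, f:3, g:7, h:4, i:6, j:4, k:6, l:6, m:4, n:5
Odd-degree vertices: a, c, d, f, g, n.

6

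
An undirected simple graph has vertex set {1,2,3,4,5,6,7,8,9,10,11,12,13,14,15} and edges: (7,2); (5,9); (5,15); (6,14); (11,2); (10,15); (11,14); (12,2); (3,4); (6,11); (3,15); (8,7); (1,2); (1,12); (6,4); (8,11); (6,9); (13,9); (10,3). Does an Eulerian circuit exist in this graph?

No

Degrees: 1:2, 2:4, 3:3, 4:2, 5:2, 6:4, 7:2, 8:2, 9:3, 10:2, 11:4, 12:2, 13:1, 14:2, 15:3
Vertices with odd degree: 3, 9, 13, 15. An Eulerian circuit requires all degrees even.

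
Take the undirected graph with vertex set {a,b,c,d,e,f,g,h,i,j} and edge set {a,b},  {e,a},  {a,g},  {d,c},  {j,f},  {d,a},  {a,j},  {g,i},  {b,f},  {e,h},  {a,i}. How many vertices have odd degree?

Degrees: a:6, b:2, c:1, d:2, e:2, f:2, g:2, h:1, i:2, j:2
Odd-degree vertices: c, h.

2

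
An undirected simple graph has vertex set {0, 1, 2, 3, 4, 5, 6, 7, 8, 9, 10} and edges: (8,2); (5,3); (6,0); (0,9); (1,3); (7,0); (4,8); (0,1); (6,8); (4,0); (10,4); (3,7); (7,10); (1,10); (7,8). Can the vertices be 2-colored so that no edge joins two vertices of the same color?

A valid 2-coloring puts {1, 2, 4, 5, 6, 7, 9} on one side and {0, 3, 8, 10} on the other; every edge crosses between the two sides.

Yes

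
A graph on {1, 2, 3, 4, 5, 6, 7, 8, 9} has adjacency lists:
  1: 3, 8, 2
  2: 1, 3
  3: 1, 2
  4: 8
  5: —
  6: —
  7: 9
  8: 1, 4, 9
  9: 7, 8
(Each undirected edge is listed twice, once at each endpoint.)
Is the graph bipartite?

No

The cycle 3-2-1-3 has length 3, which is odd, so the graph is not bipartite.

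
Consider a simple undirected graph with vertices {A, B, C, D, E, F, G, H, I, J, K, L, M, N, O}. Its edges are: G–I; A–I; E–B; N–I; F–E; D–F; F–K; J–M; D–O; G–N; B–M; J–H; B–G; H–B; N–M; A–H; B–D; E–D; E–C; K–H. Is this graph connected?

No

Component: {L}
Component: {A, B, C, D, E, F, G, H, I, J, K, M, N, O}
No edge joins these 2 groups, so the graph is disconnected.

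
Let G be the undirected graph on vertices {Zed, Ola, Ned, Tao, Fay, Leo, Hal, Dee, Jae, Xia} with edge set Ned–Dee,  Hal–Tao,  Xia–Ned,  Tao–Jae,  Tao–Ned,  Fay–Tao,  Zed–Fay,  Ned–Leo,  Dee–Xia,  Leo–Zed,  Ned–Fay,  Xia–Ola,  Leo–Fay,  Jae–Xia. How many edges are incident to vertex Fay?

4

Neighbors of Fay: Zed, Ned, Tao, Leo.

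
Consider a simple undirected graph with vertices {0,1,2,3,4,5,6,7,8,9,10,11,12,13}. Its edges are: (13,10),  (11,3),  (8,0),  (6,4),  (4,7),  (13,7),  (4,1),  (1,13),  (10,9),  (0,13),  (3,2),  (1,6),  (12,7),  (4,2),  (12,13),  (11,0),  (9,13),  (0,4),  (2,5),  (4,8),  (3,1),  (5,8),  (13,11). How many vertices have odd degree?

Degrees: 0:4, 1:4, 2:3, 3:3, 4:6, 5:2, 6:2, 7:3, 8:3, 9:2, 10:2, 11:3, 12:2, 13:7
Odd-degree vertices: 2, 3, 7, 8, 11, 13.

6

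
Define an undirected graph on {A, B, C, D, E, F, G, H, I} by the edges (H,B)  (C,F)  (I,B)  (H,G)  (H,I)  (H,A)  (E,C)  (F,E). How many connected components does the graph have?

Component: {D}
Component: {C, E, F}
Component: {A, B, G, H, I}

3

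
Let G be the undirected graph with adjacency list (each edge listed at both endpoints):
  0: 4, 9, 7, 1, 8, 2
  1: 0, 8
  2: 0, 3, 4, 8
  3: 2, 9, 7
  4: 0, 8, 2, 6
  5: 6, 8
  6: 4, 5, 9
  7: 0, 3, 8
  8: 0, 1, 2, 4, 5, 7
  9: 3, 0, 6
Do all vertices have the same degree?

Degrees: 0:6, 1:2, 2:4, 3:3, 4:4, 5:2, 6:3, 7:3, 8:6, 9:3
Vertex 1 has degree 2 while 0 has degree 6, so the graph is not regular.

No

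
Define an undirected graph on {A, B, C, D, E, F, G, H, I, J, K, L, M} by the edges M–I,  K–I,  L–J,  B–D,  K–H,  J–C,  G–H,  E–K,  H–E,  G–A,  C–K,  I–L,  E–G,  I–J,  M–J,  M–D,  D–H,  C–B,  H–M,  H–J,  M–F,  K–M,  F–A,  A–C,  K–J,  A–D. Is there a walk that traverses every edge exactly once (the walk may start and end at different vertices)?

Degrees: A:4, B:2, C:4, D:4, E:3, F:2, G:3, H:6, I:4, J:6, K:6, L:2, M:6
Odd-degree vertices: E, G (2 total).
The non-isolated vertices are connected and exactly 2 have odd degree, so an Eulerian trail exists (from E to G).

Yes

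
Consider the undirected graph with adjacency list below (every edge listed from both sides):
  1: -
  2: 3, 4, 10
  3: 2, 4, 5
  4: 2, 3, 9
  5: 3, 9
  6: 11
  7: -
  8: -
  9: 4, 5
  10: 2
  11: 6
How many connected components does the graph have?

5

Component: {1}
Component: {7}
Component: {8}
Component: {6, 11}
Component: {2, 3, 4, 5, 9, 10}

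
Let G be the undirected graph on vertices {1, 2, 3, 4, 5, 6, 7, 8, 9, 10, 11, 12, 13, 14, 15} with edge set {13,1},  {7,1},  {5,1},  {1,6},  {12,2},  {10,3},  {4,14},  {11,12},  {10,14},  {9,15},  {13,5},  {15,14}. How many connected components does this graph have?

Component: {8}
Component: {2, 11, 12}
Component: {1, 5, 6, 7, 13}
Component: {3, 4, 9, 10, 14, 15}

4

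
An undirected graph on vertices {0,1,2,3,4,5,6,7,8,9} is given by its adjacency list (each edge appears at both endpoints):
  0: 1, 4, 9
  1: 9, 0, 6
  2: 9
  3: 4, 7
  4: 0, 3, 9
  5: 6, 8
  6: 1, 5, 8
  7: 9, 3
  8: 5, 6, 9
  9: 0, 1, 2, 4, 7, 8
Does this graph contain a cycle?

|V| = 10, |E| = 14, number of components = 1.
Since 14 > 10 - 1, a cycle must exist; for instance 0-9-8-5-6-1-0.

Yes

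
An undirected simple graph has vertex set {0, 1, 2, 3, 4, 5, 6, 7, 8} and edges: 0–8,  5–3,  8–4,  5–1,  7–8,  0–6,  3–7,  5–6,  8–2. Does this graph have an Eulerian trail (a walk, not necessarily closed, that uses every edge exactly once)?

Degrees: 0:2, 1:1, 2:1, 3:2, 4:1, 5:3, 6:2, 7:2, 8:4
Odd-degree vertices: 1, 2, 4, 5 (4 total).
An Eulerian trail requires 0 or 2 odd-degree vertices; here there are 4.

No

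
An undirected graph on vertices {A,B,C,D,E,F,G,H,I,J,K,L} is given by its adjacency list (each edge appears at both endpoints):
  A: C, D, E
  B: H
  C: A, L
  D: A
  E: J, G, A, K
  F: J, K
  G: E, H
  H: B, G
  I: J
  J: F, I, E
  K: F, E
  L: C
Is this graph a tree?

No

The graph has 12 vertices and 12 edges.
Connected but with 12 > 11 edges, so it has a cycle and is not a tree.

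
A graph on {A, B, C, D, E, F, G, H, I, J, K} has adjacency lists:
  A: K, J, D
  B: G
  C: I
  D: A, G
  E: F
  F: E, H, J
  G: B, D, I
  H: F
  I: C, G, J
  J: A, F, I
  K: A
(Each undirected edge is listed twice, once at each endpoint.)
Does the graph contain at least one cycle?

|V| = 11, |E| = 11, number of components = 1.
One cycle is A-D-G-I-J-A.

Yes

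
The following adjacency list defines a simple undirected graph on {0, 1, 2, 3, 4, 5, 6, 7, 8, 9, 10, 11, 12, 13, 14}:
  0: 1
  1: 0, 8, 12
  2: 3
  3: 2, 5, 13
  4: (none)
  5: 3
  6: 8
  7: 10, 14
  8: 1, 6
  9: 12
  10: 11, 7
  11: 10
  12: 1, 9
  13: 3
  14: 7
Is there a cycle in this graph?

|V| = 15, |E| = 11, number of components = 4.
Since 11 = 15 - 4, the graph is a forest and contains no cycle.

No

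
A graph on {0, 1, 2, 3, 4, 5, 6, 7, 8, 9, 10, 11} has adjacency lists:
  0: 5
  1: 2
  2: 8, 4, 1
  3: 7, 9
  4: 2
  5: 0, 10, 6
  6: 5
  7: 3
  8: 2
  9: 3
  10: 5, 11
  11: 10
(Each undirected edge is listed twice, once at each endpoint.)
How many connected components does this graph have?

3

Component: {3, 7, 9}
Component: {1, 2, 4, 8}
Component: {0, 5, 6, 10, 11}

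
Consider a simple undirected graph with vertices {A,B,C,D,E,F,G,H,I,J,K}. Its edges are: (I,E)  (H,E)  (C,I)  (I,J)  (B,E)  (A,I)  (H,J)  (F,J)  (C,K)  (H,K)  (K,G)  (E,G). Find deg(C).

Neighbors of C: I, K.

2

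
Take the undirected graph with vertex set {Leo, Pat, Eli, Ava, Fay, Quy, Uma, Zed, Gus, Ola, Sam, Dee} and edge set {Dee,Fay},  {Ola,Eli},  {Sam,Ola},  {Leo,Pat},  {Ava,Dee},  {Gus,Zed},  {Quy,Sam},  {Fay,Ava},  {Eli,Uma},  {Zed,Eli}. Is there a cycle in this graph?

The graph has 12 vertices, 10 edges, and 3 connected components.
One cycle is Ava-Dee-Fay-Ava.

Yes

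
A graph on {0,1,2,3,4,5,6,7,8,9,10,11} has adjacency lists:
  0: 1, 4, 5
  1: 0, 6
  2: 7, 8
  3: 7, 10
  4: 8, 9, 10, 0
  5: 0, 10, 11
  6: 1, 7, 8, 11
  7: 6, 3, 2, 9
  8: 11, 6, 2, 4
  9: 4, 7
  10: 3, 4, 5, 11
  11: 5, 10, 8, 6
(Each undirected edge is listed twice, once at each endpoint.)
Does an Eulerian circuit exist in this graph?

Degrees: 0:3, 1:2, 2:2, 3:2, 4:4, 5:3, 6:4, 7:4, 8:4, 9:2, 10:4, 11:4
Vertices with odd degree: 0, 5. An Eulerian circuit requires all degrees even.

No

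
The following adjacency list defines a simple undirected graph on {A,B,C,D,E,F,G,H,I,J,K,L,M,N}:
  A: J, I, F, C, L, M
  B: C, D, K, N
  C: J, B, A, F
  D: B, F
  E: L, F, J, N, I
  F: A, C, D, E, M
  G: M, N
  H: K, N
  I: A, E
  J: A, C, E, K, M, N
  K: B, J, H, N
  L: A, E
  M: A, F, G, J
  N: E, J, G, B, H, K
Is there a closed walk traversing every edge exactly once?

No

Degrees: A:6, B:4, C:4, D:2, E:5, F:5, G:2, H:2, I:2, J:6, K:4, L:2, M:4, N:6
E, F have odd degree; an Eulerian circuit needs every degree to be even, so none exists.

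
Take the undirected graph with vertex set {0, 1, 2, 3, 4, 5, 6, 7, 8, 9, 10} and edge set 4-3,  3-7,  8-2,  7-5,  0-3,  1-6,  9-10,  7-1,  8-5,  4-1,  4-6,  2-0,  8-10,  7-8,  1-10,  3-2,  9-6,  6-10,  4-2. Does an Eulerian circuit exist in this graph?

Degrees: 0:2, 1:4, 2:4, 3:4, 4:4, 5:2, 6:4, 7:4, 8:4, 9:2, 10:4
Every vertex has even degree and the edges form a single connected piece, so an Eulerian circuit exists.

Yes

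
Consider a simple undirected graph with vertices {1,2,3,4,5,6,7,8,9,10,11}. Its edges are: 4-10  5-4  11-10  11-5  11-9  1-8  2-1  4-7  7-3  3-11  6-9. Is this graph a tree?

No

|V| = 11, |E| = 11.
It splits into 2 components, so it cannot be a tree.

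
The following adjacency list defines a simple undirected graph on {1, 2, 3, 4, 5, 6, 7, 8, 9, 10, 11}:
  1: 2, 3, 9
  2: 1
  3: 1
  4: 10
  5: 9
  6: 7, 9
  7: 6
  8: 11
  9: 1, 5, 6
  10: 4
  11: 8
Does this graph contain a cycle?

|V| = 11, |E| = 8, number of components = 3.
A forest on 11 vertices with 3 components has exactly 8 edges, which matches — so no cycle.

No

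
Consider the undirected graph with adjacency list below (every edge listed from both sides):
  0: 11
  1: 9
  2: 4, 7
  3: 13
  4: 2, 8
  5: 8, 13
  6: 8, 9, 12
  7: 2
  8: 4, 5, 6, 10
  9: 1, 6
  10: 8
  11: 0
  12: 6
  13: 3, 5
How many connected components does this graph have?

Component: {0, 11}
Component: {1, 2, 3, 4, 5, 6, 7, 8, 9, 10, 12, 13}

2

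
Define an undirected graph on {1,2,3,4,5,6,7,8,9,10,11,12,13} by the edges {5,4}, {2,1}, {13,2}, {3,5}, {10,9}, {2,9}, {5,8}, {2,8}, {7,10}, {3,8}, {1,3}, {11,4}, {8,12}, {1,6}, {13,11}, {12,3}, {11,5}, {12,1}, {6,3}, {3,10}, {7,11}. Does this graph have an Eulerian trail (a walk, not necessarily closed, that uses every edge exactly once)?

Degrees: 1:4, 2:4, 3:6, 4:2, 5:4, 6:2, 7:2, 8:4, 9:2, 10:3, 11:4, 12:3, 13:2
Odd-degree vertices: 10, 12 (2 total).
The non-isolated vertices are connected and exactly 2 have odd degree, so an Eulerian trail exists (from 10 to 12).

Yes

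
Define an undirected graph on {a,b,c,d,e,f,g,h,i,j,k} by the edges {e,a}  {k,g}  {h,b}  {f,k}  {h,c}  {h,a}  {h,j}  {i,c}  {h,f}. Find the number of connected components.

Component: {d}
Component: {a, b, c, e, f, g, h, i, j, k}

2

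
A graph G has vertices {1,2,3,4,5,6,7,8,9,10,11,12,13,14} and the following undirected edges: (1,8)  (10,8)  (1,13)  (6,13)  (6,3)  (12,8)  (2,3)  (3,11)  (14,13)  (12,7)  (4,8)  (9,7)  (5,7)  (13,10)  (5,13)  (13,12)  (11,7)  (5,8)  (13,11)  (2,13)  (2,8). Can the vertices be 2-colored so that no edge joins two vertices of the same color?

Yes

Partition the vertices as {3, 7, 8, 13} vs {1, 2, 4, 5, 6, 9, 10, 11, 12, 14}. Each listed edge has one endpoint in each part, so the graph is bipartite.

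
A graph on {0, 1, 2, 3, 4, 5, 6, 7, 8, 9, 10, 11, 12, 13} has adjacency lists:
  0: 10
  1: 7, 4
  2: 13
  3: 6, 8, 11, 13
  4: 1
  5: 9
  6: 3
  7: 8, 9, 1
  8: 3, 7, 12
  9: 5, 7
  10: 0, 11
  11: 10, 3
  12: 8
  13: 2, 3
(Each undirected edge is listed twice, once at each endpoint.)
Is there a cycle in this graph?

No

The graph has 14 vertices, 13 edges, and 1 connected component.
Since 13 = 14 - 1, the graph is a forest and contains no cycle.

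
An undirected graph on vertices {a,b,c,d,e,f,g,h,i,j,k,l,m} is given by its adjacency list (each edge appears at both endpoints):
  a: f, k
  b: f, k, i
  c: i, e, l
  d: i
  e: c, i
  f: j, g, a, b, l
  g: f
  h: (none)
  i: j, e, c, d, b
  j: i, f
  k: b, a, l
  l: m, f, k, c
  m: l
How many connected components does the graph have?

2

Component: {h}
Component: {a, b, c, d, e, f, g, i, j, k, l, m}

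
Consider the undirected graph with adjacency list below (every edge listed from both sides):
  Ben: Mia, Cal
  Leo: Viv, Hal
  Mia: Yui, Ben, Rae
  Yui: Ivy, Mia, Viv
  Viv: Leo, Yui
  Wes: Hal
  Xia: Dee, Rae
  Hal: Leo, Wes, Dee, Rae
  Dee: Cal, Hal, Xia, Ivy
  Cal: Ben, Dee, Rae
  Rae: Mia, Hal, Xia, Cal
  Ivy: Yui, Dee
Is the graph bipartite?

Yes

Color {Mia, Viv, Xia, Hal, Cal, Ivy} black and {Ben, Leo, Yui, Wes, Dee, Rae} white. No edge joins two same-colored vertices, so the graph is bipartite.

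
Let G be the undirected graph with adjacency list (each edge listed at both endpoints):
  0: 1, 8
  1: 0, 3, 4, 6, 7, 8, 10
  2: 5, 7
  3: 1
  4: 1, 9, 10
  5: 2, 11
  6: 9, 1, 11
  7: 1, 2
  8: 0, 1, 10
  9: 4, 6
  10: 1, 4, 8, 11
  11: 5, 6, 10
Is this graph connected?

Yes

A breadth-first search from 0 visits 0, 8, 1, 10, 4, 3, 6, 7, 11, 9, 2, 5 — all 12 vertices — so the graph is connected.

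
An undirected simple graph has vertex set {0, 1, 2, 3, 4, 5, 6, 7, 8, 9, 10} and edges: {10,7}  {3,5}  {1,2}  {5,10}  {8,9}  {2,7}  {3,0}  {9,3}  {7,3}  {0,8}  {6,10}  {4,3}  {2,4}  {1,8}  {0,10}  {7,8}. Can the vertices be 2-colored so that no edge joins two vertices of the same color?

A valid 2-coloring puts {2, 3, 8, 10} on one side and {0, 1, 4, 5, 6, 7, 9} on the other; every edge crosses between the two sides.

Yes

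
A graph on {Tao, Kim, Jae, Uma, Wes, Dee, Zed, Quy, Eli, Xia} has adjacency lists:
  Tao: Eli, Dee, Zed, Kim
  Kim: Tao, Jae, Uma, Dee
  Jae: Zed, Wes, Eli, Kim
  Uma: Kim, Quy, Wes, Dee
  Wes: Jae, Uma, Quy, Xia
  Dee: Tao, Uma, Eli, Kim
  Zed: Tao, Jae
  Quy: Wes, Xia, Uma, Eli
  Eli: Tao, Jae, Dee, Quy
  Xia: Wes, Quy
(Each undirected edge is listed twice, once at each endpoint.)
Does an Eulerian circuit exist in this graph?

Yes

Degrees: Tao:4, Kim:4, Jae:4, Uma:4, Wes:4, Dee:4, Zed:2, Quy:4, Eli:4, Xia:2
Every vertex has even degree and the edges form a single connected piece, so an Eulerian circuit exists.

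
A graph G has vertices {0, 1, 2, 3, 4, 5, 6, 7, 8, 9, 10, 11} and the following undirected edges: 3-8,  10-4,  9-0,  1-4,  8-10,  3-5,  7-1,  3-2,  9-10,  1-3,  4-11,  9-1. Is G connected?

No

Component: {6}
Component: {0, 1, 2, 3, 4, 5, 7, 8, 9, 10, 11}
No edge joins these 2 groups, so the graph is disconnected.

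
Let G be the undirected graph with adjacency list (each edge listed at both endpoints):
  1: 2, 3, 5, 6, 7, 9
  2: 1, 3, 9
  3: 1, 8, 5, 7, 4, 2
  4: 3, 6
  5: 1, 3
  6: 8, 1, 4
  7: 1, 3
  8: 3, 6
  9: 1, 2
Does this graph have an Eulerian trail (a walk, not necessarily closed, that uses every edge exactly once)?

Yes

Degrees: 1:6, 2:3, 3:6, 4:2, 5:2, 6:3, 7:2, 8:2, 9:2
Odd-degree vertices: 2, 6 (2 total).
The non-isolated vertices are connected and exactly 2 have odd degree, so an Eulerian trail exists (from 2 to 6).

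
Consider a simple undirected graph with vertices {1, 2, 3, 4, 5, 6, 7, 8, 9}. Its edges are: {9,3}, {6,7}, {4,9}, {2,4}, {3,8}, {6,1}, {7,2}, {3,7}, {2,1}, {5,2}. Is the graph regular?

No

Degrees: 1:2, 2:4, 3:3, 4:2, 5:1, 6:2, 7:3, 8:1, 9:2
Degrees are not all equal (e.g. deg(5)=1 but deg(2)=4); not regular.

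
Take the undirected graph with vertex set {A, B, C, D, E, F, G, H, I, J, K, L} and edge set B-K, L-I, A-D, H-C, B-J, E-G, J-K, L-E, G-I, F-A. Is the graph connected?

No

Component: {C, H}
Component: {A, D, F}
Component: {B, J, K}
Component: {E, G, I, L}
There are 4 separate components, so the graph is not connected.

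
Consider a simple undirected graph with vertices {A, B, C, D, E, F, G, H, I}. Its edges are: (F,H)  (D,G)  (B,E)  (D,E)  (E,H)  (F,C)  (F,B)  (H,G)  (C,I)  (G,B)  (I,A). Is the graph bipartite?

A valid 2-coloring puts {E, F, G, I} on one side and {A, B, C, D, H} on the other; every edge crosses between the two sides.

Yes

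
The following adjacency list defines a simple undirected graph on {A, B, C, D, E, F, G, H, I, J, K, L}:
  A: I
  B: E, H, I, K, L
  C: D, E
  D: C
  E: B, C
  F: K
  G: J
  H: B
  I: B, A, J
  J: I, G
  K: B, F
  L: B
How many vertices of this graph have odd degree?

Degrees: A:1, B:5, C:2, D:1, E:2, F:1, G:1, H:1, I:3, J:2, K:2, L:1
Odd-degree vertices: A, B, D, F, G, H, I, L.

8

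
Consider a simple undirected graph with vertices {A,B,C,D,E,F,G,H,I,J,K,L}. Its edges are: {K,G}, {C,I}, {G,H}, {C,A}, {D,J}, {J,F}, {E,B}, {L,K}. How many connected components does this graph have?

4

Component: {B, E}
Component: {A, C, I}
Component: {D, F, J}
Component: {G, H, K, L}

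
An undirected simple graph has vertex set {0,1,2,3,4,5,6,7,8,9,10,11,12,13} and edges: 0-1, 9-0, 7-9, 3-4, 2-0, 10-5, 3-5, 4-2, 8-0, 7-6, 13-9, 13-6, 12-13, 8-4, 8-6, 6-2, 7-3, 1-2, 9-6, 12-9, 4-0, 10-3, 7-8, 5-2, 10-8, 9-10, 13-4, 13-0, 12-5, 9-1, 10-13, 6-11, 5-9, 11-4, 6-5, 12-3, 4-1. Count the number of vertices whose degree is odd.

Degrees: 0:6, 1:4, 2:5, 3:5, 4:7, 5:6, 6:7, 7:4, 8:5, 9:8, 10:5, 11:2, 12:4, 13:6
Odd-degree vertices: 2, 3, 4, 6, 8, 10.

6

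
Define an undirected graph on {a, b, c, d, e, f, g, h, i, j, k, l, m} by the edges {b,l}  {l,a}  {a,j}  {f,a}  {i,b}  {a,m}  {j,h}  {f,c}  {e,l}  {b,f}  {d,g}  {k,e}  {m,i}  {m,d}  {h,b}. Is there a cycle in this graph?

|V| = 13, |E| = 15, number of components = 1.
Since 15 > 13 - 1, a cycle must exist; for instance a-f-b-h-j-a.

Yes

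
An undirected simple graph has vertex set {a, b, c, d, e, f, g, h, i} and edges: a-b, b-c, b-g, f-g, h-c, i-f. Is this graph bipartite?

Partition the vertices as {b, d, e, f, h} vs {a, c, g, i}. Each listed edge has one endpoint in each part, so the graph is bipartite.

Yes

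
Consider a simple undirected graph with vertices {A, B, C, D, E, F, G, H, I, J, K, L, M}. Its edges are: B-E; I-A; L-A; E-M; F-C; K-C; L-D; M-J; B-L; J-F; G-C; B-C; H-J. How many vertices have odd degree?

Degrees: A:2, B:3, C:4, D:1, E:2, F:2, G:1, H:1, I:1, J:3, K:1, L:3, M:2
Odd-degree vertices: B, D, G, H, I, J, K, L.

8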